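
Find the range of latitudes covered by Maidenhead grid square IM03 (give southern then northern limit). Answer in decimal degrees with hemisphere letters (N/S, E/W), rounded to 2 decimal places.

33.00° N, 34.00° N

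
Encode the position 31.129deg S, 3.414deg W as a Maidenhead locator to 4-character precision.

IF88

Shift to the Maidenhead origin (180°W, 90°S): lon 176.59, lat 58.87.
Field (20°×10°, letters A–R): lon ⌊176.59/20⌋ = 8 → I; lat ⌊58.87/10⌋ = 5 → F.
Square (2°×1°, digits 0–9): lon ⌊16.59/2⌋ = 8; lat ⌊8.87/1⌋ = 8.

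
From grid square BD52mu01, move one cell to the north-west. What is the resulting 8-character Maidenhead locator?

Longitude extended square 0; −1 → -1, wraps to 9, carry into subsquare.
Longitude subsquare m = 12; −1 → 11 = l.
Latitude extended square 1; +1 → 2.

BD52lu92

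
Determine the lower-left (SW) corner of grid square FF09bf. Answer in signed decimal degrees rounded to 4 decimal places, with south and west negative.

-30.7917, -79.9167

Field F=5, F=5: +5·20° lon, +5·10° lat → SW at lon -80°, lat -40°.
Square 0, 9: +0·2° lon, +9·1° lat → SW at lon -80°, lat -31°.
Subsquare b=1, f=5: +1·0.0833333° lon, +5·0.0416667° lat → SW at lon -79.9167°, lat -30.7917°.
latitude -30.7917, longitude -79.9167.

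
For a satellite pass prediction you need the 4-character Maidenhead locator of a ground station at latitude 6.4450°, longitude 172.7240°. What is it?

RJ66

Shift to the Maidenhead origin (180°W, 90°S): lon 352.72, lat 96.44.
Field: lon ⌊352.72/20⌋ = 17 → R; lat ⌊96.44/10⌋ = 9 → J.
Square: lon ⌊12.72/2⌋ = 6; lat ⌊6.44/1⌋ = 6.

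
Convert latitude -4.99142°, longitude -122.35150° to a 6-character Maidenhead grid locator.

CI85ta

Offset from 180°W / 90°S: lon 57.6485°, lat 85.0086°.
Field: 57.6485/20 → 2 → C, 85.0086/10 → 8 → I; chars CI.
Square: 17.6485/2 → 8, 5.0086/1 → 5; chars 85.
Subsquare: 1.6485/0.0833333 → 19 → t, 0.0086/0.0416667 → 0 → a; chars ta.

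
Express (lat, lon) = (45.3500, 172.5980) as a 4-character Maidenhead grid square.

RN65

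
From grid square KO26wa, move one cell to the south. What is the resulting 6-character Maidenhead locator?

KO25wx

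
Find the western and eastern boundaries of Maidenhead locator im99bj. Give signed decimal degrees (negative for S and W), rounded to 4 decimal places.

-1.9167, -1.8333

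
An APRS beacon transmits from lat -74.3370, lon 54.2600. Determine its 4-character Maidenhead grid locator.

LB75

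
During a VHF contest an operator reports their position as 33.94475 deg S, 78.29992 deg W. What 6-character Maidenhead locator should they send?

FF06ub

Shift to the Maidenhead origin (180°W, 90°S): lon 101.7001, lat 56.0553.
Field (20°×10°, letters A–R): 101.7001/20 → 5 → F, 56.0553/10 → 5 → F; chars FF.
Square (2°×1°, digits 0–9): 1.7001/2 → 0, 6.0553/1 → 6; chars 06.
Subsquare (5′×2.5′, letters a–x): 1.7001/0.0833333 → 20 → u, 0.0553/0.0416667 → 1 → b; chars ub.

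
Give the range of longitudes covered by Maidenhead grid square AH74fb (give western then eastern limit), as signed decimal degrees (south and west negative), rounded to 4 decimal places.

Field A=0, H=7: +0·20° lon, +7·10° lat → SW at lon -180°, lat -20°.
Square 7, 4: +7·2° lon, +4·1° lat → SW at lon -166°, lat -16°.
Subsquare f=5, b=1: +5·0.0833333° lon, +1·0.0416667° lat → SW at lon -165.583°, lat -15.9583°.
Cell spans 0.0833333° lon × 0.0416667° lat.
west -165.5833, east -165.5000.

-165.5833, -165.5000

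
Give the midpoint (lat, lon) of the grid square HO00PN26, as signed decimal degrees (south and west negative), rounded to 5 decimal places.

Field H=7, O=14: +7·20° lon, +14·10° lat → SW at lon -40°, lat 50°.
Square 0, 0: +0·2° lon, +0·1° lat → SW at lon -40°, lat 50°.
Subsquare p=15, n=13: +15·0.0833333° lon, +13·0.0416667° lat → SW at lon -38.75°, lat 50.5417°.
Extended square 2, 6: +2·0.00833333° lon, +6·0.00416667° lat → SW at lon -38.7333°, lat 50.5667°.
Cell spans 0.00833333° lon × 0.00416667° lat. Centre is SW corner plus half of each.
latitude 50.56875, longitude -38.72917.

50.56875, -38.72917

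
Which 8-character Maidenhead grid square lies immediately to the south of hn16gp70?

Latitude extended square 0; −1 → -1, wraps to 9, carry into subsquare.
Latitude subsquare p = 15; −1 → 14 = o.
The longitude characters are unchanged.

HN16go79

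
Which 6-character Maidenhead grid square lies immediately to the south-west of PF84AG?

PF74xf

Longitude subsquare a = 0; −1 → -1, wraps to 23 = x, carry into square.
Longitude square 8; −1 → 7.
Latitude subsquare g = 6; −1 → 5 = f.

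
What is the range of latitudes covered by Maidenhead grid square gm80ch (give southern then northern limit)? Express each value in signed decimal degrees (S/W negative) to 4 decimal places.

30.2917, 30.3333

Field G=6, M=12: +6·20° lon, +12·10° lat → SW at lon -60°, lat 30°.
Square 8, 0: +8·2° lon, +0·1° lat → SW at lon -44°, lat 30°.
Subsquare c=2, h=7: +2·0.0833333° lon, +7·0.0416667° lat → SW at lon -43.8333°, lat 30.2917°.
Cell spans 0.0833333° lon × 0.0416667° lat.
south 30.2917, north 30.3333.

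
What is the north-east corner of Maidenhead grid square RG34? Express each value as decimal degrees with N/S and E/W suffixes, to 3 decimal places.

Field R=17, G=6: +17·20° lon, +6·10° lat → SW at lon 160°, lat -30°.
Square 3, 4: +3·2° lon, +4·1° lat → SW at lon 166°, lat -26°.
Cell spans 2° lon × 1° lat. NE corner is SW corner plus one full cell.
latitude 25.000° S, longitude 168.000° E.

25.000° S, 168.000° E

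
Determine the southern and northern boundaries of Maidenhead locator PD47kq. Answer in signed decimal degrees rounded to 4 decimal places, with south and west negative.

Field P=15, D=3: +15·20° lon, +3·10° lat → SW at lon 120°, lat -60°.
Square 4, 7: +4·2° lon, +7·1° lat → SW at lon 128°, lat -53°.
Subsquare k=10, q=16: +10·0.0833333° lon, +16·0.0416667° lat → SW at lon 128.833°, lat -52.3333°.
Cell spans 0.0833333° lon × 0.0416667° lat.
south -52.3333, north -52.2917.

-52.3333, -52.2917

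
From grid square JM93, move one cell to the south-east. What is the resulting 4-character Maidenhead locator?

KM02

Longitude square 9; +1 → 10, wraps to 0, carry into field.
Longitude field J = 9; +1 → 10 = K.
Latitude square 3; −1 → 2.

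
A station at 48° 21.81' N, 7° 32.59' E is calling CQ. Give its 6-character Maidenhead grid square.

Add 180° to longitude and 90° to latitude: 187.5432, 138.3635.
Field (20°×10°, letters A–R): 187.5432/20 → 9 → J, 138.3635/10 → 13 → N; chars JN.
Square (2°×1°, digits 0–9): 7.5432/2 → 3, 8.3635/1 → 8; chars 38.
Subsquare (5′×2.5′, letters a–x): 1.5432/0.0833333 → 18 → s, 0.3635/0.0416667 → 8 → i; chars si.

JN38si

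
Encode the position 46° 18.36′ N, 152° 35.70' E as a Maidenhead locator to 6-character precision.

QN66hh

Add 180° to longitude and 90° to latitude: 332.5950, 136.3060.
Field: 332.5950/20 → 16 → Q, 136.3060/10 → 13 → N; chars QN.
Square: 12.5950/2 → 6, 6.3060/1 → 6; chars 66.
Subsquare: 0.5950/0.0833333 → 7 → h, 0.3060/0.0416667 → 7 → h; chars hh.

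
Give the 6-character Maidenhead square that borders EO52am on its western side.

EO42xm

Longitude subsquare a = 0; −1 → -1, wraps to 23 = x, carry into square.
Longitude square 5; −1 → 4.
The latitude characters are unchanged.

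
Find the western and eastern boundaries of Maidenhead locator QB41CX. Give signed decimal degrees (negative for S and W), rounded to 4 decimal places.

Field Q=16, B=1: +16·20° lon, +1·10° lat → SW at lon 140°, lat -80°.
Square 4, 1: +4·2° lon, +1·1° lat → SW at lon 148°, lat -79°.
Subsquare c=2, x=23: +2·0.0833333° lon, +23·0.0416667° lat → SW at lon 148.167°, lat -78.0417°.
Cell spans 0.0833333° lon × 0.0416667° lat.
west 148.1667, east 148.2500.

148.1667, 148.2500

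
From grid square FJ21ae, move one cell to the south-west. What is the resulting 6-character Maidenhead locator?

FJ11xd

Longitude subsquare a = 0; −1 → -1, wraps to 23 = x, carry into square.
Longitude square 2; −1 → 1.
Latitude subsquare e = 4; −1 → 3 = d.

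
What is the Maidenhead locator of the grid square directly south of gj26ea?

GJ25ex

Latitude subsquare a = 0; −1 → -1, wraps to 23 = x, carry into square.
Latitude square 6; −1 → 5.
The longitude characters are unchanged.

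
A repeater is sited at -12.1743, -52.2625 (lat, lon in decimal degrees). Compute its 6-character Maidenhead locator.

Add 180° to longitude and 90° to latitude: 127.7375, 77.8257.
Field: 127.7375/20 → 6 → G, 77.8257/10 → 7 → H; chars GH.
Square: 7.7375/2 → 3, 7.8257/1 → 7; chars 37.
Subsquare: 1.7375/0.0833333 → 20 → u, 0.8257/0.0416667 → 19 → t; chars ut.

GH37ut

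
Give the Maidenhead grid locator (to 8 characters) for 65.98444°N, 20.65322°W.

HP95qx16

Offset from 180°W / 90°S: lon 159.34678°, lat 155.98444°.
Field: 159.34678/20 → 7 → H, 155.98444/10 → 15 → P; chars HP.
Square: 19.34678/2 → 9, 5.98444/1 → 5; chars 95.
Subsquare: 1.34678/0.0833333 → 16 → q, 0.98444/0.0416667 → 23 → x; chars qx.
Extended square: 0.01345/0.00833333 → 1, 0.02611/0.00416667 → 6; chars 16.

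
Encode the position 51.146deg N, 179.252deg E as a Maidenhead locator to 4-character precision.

Add 180° to longitude and 90° to latitude: 359.25, 141.15.
Field: 359.25/20 → 17 → R, 141.15/10 → 14 → O; chars RO.
Square: 19.25/2 → 9, 1.15/1 → 1; chars 91.

RO91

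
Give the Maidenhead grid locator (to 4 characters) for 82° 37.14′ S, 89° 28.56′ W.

EA57

Offset from 180°W / 90°S: lon 90.52°, lat 7.38°.
Field: lon ⌊90.52/20⌋ = 4 → E; lat ⌊7.38/10⌋ = 0 → A.
Square: lon ⌊10.52/2⌋ = 5; lat ⌊7.38/1⌋ = 7.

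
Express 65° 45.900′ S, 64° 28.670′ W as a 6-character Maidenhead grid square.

FC74sf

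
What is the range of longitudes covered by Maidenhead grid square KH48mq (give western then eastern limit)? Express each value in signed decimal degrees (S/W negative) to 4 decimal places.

29.0000, 29.0833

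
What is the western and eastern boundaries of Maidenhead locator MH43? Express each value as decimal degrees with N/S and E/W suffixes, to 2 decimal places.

68.00° E, 70.00° E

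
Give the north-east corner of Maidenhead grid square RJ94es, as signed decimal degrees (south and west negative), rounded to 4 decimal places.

Field R=17, J=9: +17·20° lon, +9·10° lat → SW at lon 160°, lat 0°.
Square 9, 4: +9·2° lon, +4·1° lat → SW at lon 178°, lat 4°.
Subsquare e=4, s=18: +4·0.0833333° lon, +18·0.0416667° lat → SW at lon 178.333°, lat 4.75°.
Cell spans 0.0833333° lon × 0.0416667° lat. NE corner is SW corner plus one full cell.
latitude 4.7917, longitude 178.4167.

4.7917, 178.4167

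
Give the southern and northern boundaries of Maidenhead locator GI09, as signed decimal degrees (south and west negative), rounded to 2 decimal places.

-1.00, 0.00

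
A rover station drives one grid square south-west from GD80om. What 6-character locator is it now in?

Longitude subsquare o = 14; −1 → 13 = n.
Latitude subsquare m = 12; −1 → 11 = l.

GD80nl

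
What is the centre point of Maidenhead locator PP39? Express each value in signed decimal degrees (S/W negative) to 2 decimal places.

Field P=15, P=15: +15·20° lon, +15·10° lat → SW at lon 120°, lat 60°.
Square 3, 9: +3·2° lon, +9·1° lat → SW at lon 126°, lat 69°.
Cell spans 2° lon × 1° lat. Centre is SW corner plus half of each.
latitude 69.50, longitude 127.00.

69.50, 127.00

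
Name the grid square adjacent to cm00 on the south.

CL09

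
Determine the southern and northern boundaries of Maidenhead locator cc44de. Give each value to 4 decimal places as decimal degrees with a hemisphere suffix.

Field C=2, C=2: +2·20° lon, +2·10° lat → SW at lon -140°, lat -70°.
Square 4, 4: +4·2° lon, +4·1° lat → SW at lon -132°, lat -66°.
Subsquare d=3, e=4: +3·0.0833333° lon, +4·0.0416667° lat → SW at lon -131.75°, lat -65.8333°.
Cell spans 0.0833333° lon × 0.0416667° lat.
south 65.8333° S, north 65.7917° S.

65.8333° S, 65.7917° S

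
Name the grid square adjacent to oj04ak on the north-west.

Longitude subsquare a = 0; −1 → -1, wraps to 23 = x, carry into square.
Longitude square 0; −1 → -1, wraps to 9, carry into field.
Longitude field O = 14; −1 → 13 = N.
Latitude subsquare k = 10; +1 → 11 = l.

NJ94xl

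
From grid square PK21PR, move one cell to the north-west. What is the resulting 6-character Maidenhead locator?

PK21os

Longitude subsquare p = 15; −1 → 14 = o.
Latitude subsquare r = 17; +1 → 18 = s.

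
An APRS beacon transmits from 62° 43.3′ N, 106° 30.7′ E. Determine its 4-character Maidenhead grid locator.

OP32

Shift to the Maidenhead origin (180°W, 90°S): lon 286.51, lat 152.72.
Field (20°×10°, letters A–R): 286.51/20 → 14 → O, 152.72/10 → 15 → P; chars OP.
Square (2°×1°, digits 0–9): 6.51/2 → 3, 2.72/1 → 2; chars 32.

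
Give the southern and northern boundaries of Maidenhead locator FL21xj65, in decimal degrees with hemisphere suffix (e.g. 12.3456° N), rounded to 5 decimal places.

21.39583° N, 21.40000° N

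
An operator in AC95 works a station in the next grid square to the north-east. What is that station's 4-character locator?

Longitude square 9; +1 → 10, wraps to 0, carry into field.
Longitude field A = 0; +1 → 1 = B.
Latitude square 5; +1 → 6.

BC06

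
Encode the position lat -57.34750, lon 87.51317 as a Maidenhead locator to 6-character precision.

Offset from 180°W / 90°S: lon 267.5132°, lat 32.6525°.
Field (20°×10°, letters A–R): lon ⌊267.5132/20⌋ = 13 → N; lat ⌊32.6525/10⌋ = 3 → D.
Square (2°×1°, digits 0–9): lon ⌊7.5132/2⌋ = 3; lat ⌊2.6525/1⌋ = 2.
Subsquare (5′×2.5′, letters a–x): lon ⌊1.5132/0.0833333⌋ = 18 → s; lat ⌊0.6525/0.0416667⌋ = 15 → p.

ND32sp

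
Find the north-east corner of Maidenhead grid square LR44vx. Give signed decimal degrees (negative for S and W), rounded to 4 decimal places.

Field L=11, R=17: +11·20° lon, +17·10° lat → SW at lon 40°, lat 80°.
Square 4, 4: +4·2° lon, +4·1° lat → SW at lon 48°, lat 84°.
Subsquare v=21, x=23: +21·0.0833333° lon, +23·0.0416667° lat → SW at lon 49.75°, lat 84.9583°.
Cell spans 0.0833333° lon × 0.0416667° lat. NE corner is SW corner plus one full cell.
latitude 85.0000, longitude 49.8333.

85.0000, 49.8333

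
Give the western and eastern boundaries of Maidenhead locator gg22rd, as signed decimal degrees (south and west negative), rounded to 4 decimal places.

-54.5833, -54.5000

Field G=6, G=6: +6·20° lon, +6·10° lat → SW at lon -60°, lat -30°.
Square 2, 2: +2·2° lon, +2·1° lat → SW at lon -56°, lat -28°.
Subsquare r=17, d=3: +17·0.0833333° lon, +3·0.0416667° lat → SW at lon -54.5833°, lat -27.875°.
Cell spans 0.0833333° lon × 0.0416667° lat.
west -54.5833, east -54.5000.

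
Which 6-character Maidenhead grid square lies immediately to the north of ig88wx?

Latitude subsquare x = 23; +1 → 24, wraps to 0 = a, carry into square.
Latitude square 8; +1 → 9.
The longitude characters are unchanged.

IG89wa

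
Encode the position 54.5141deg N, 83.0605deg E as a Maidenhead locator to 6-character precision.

NO14mm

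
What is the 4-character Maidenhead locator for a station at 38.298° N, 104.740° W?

DM78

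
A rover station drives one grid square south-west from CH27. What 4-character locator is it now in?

CH16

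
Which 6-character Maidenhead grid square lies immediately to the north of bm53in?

BM53io

Latitude subsquare n = 13; +1 → 14 = o.
The longitude characters are unchanged.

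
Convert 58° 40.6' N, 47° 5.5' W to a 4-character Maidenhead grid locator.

Offset from 180°W / 90°S: lon 132.91°, lat 148.68°.
Field: lon ⌊132.91/20⌋ = 6 → G; lat ⌊148.68/10⌋ = 14 → O.
Square: lon ⌊12.91/2⌋ = 6; lat ⌊8.68/1⌋ = 8.

GO68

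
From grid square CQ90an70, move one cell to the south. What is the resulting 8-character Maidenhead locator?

Latitude extended square 0; −1 → -1, wraps to 9, carry into subsquare.
Latitude subsquare n = 13; −1 → 12 = m.
The longitude characters are unchanged.

CQ90am79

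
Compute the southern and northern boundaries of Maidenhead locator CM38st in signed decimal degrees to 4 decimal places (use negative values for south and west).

38.7917, 38.8333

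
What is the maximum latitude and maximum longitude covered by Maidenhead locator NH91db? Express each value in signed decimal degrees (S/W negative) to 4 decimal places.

Field N=13, H=7: +13·20° lon, +7·10° lat → SW at lon 80°, lat -20°.
Square 9, 1: +9·2° lon, +1·1° lat → SW at lon 98°, lat -19°.
Subsquare d=3, b=1: +3·0.0833333° lon, +1·0.0416667° lat → SW at lon 98.25°, lat -18.9583°.
Cell spans 0.0833333° lon × 0.0416667° lat. NE corner is SW corner plus one full cell.
latitude -18.9167, longitude 98.3333.

-18.9167, 98.3333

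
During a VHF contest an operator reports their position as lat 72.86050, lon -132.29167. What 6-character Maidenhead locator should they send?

CQ32uu

Add 180° to longitude and 90° to latitude: 47.7083, 162.8605.
Field (20°×10°, letters A–R): lon ⌊47.7083/20⌋ = 2 → C; lat ⌊162.8605/10⌋ = 16 → Q.
Square (2°×1°, digits 0–9): lon ⌊7.7083/2⌋ = 3; lat ⌊2.8605/1⌋ = 2.
Subsquare (5′×2.5′, letters a–x): lon ⌊1.7083/0.0833333⌋ = 20 → u; lat ⌊0.8605/0.0416667⌋ = 20 → u.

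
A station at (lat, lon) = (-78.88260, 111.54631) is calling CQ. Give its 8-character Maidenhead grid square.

OB51sc58

Add 180° to longitude and 90° to latitude: 291.54631, 11.11740.
Field (20°×10°, letters A–R): 291.54631/20 → 14 → O, 11.11740/10 → 1 → B; chars OB.
Square (2°×1°, digits 0–9): 11.54631/2 → 5, 1.11740/1 → 1; chars 51.
Subsquare (5′×2.5′, letters a–x): 1.54631/0.0833333 → 18 → s, 0.11740/0.0416667 → 2 → c; chars sc.
Extended square (30″×15″, digits 0–9): 0.04631/0.00833333 → 5, 0.03407/0.00416667 → 8; chars 58.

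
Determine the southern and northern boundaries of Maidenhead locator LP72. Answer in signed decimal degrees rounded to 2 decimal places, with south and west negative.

62.00, 63.00

Field L=11, P=15: +11·20° lon, +15·10° lat → SW at lon 40°, lat 60°.
Square 7, 2: +7·2° lon, +2·1° lat → SW at lon 54°, lat 62°.
Cell spans 2° lon × 1° lat.
south 62.00, north 63.00.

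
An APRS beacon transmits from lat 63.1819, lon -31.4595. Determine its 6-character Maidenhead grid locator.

HP43ge

Shift to the Maidenhead origin (180°W, 90°S): lon 148.5405, lat 153.1819.
Field: lon ⌊148.5405/20⌋ = 7 → H; lat ⌊153.1819/10⌋ = 15 → P.
Square: lon ⌊8.5405/2⌋ = 4; lat ⌊3.1819/1⌋ = 3.
Subsquare: lon ⌊0.5405/0.0833333⌋ = 6 → g; lat ⌊0.1819/0.0416667⌋ = 4 → e.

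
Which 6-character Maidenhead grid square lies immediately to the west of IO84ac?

IO74xc

Longitude subsquare a = 0; −1 → -1, wraps to 23 = x, carry into square.
Longitude square 8; −1 → 7.
The latitude characters are unchanged.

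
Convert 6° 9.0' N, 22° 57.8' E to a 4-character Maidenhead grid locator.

KJ16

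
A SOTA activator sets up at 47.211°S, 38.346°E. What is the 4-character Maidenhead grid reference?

KE92

Offset from 180°W / 90°S: lon 218.35°, lat 42.79°.
Field (20°×10°, letters A–R): 218.35/20 → 10 → K, 42.79/10 → 4 → E; chars KE.
Square (2°×1°, digits 0–9): 18.35/2 → 9, 2.79/1 → 2; chars 92.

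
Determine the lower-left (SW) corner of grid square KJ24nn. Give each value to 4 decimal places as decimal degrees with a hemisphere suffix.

4.5417° N, 25.0833° E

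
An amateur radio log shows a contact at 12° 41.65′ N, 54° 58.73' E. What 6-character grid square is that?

Offset from 180°W / 90°S: lon 234.9788°, lat 102.6942°.
Field: 234.9788/20 → 11 → L, 102.6942/10 → 10 → K; chars LK.
Square: 14.9788/2 → 7, 2.6942/1 → 2; chars 72.
Subsquare: 0.9788/0.0833333 → 11 → l, 0.6942/0.0416667 → 16 → q; chars lq.

LK72lq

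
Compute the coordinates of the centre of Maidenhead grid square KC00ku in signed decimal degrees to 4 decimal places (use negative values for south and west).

-69.1458, 20.8750

Field K=10, C=2: +10·20° lon, +2·10° lat → SW at lon 20°, lat -70°.
Square 0, 0: +0·2° lon, +0·1° lat → SW at lon 20°, lat -70°.
Subsquare k=10, u=20: +10·0.0833333° lon, +20·0.0416667° lat → SW at lon 20.8333°, lat -69.1667°.
Cell spans 0.0833333° lon × 0.0416667° lat. Centre is SW corner plus half of each.
latitude -69.1458, longitude 20.8750.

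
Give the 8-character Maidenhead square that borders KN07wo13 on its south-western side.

KN07wo02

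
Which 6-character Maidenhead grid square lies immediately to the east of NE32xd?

NE42ad

Longitude subsquare x = 23; +1 → 24, wraps to 0 = a, carry into square.
Longitude square 3; +1 → 4.
The latitude characters are unchanged.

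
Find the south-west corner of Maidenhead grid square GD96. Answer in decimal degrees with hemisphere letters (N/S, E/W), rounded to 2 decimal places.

54.00° S, 42.00° W

Field G=6, D=3: +6·20° lon, +3·10° lat → SW at lon -60°, lat -60°.
Square 9, 6: +9·2° lon, +6·1° lat → SW at lon -42°, lat -54°.
latitude 54.00° S, longitude 42.00° W.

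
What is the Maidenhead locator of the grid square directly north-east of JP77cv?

Longitude subsquare c = 2; +1 → 3 = d.
Latitude subsquare v = 21; +1 → 22 = w.

JP77dw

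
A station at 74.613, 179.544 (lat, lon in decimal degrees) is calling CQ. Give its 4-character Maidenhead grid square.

RQ94

Add 180° to longitude and 90° to latitude: 359.54, 164.61.
Field: lon ⌊359.54/20⌋ = 17 → R; lat ⌊164.61/10⌋ = 16 → Q.
Square: lon ⌊19.54/2⌋ = 9; lat ⌊4.61/1⌋ = 4.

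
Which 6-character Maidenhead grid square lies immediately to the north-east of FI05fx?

Longitude subsquare f = 5; +1 → 6 = g.
Latitude subsquare x = 23; +1 → 24, wraps to 0 = a, carry into square.
Latitude square 5; +1 → 6.

FI06ga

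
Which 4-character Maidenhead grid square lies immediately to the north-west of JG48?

Longitude square 4; −1 → 3.
Latitude square 8; +1 → 9.

JG39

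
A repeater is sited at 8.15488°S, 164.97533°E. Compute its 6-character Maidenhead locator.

Shift to the Maidenhead origin (180°W, 90°S): lon 344.9753, lat 81.8451.
Field: 344.9753/20 → 17 → R, 81.8451/10 → 8 → I; chars RI.
Square: 4.9753/2 → 2, 1.8451/1 → 1; chars 21.
Subsquare: 0.9753/0.0833333 → 11 → l, 0.8451/0.0416667 → 20 → u; chars lu.

RI21lu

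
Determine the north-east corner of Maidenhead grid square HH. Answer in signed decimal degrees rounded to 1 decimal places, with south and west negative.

-10.0, -20.0

Field H=7, H=7: +7·20° lon, +7·10° lat → SW at lon -40°, lat -20°.
Cell spans 20° lon × 10° lat. NE corner is SW corner plus one full cell.
latitude -10.0, longitude -20.0.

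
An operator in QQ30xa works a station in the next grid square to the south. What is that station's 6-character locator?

QP39xx

Latitude subsquare a = 0; −1 → -1, wraps to 23 = x, carry into square.
Latitude square 0; −1 → -1, wraps to 9, carry into field.
Latitude field Q = 16; −1 → 15 = P.
The longitude characters are unchanged.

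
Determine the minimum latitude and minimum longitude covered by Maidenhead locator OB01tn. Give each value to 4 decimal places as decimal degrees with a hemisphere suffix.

78.4583° S, 101.5833° E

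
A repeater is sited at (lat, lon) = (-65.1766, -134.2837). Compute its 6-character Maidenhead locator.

CC24ut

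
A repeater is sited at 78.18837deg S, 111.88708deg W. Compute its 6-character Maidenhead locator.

Add 180° to longitude and 90° to latitude: 68.1129, 11.8116.
Field: 68.1129/20 → 3 → D, 11.8116/10 → 1 → B; chars DB.
Square: 8.1129/2 → 4, 1.8116/1 → 1; chars 41.
Subsquare: 0.1129/0.0833333 → 1 → b, 0.8116/0.0416667 → 19 → t; chars bt.

DB41bt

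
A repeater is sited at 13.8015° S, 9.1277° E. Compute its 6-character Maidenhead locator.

JH46ne

Offset from 180°W / 90°S: lon 189.1277°, lat 76.1985°.
Field: 189.1277/20 → 9 → J, 76.1985/10 → 7 → H; chars JH.
Square: 9.1277/2 → 4, 6.1985/1 → 6; chars 46.
Subsquare: 1.1277/0.0833333 → 13 → n, 0.1985/0.0416667 → 4 → e; chars ne.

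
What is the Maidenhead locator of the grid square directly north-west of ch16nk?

CH16ml

Longitude subsquare n = 13; −1 → 12 = m.
Latitude subsquare k = 10; +1 → 11 = l.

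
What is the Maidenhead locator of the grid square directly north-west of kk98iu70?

KK98iu61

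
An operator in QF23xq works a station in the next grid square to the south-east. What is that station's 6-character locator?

Longitude subsquare x = 23; +1 → 24, wraps to 0 = a, carry into square.
Longitude square 2; +1 → 3.
Latitude subsquare q = 16; −1 → 15 = p.

QF33ap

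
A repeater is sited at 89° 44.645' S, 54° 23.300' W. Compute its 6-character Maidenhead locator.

GA20tg

Offset from 180°W / 90°S: lon 125.6117°, lat 0.2559°.
Field: 125.6117/20 → 6 → G, 0.2559/10 → 0 → A; chars GA.
Square: 5.6117/2 → 2, 0.2559/1 → 0; chars 20.
Subsquare: 1.6117/0.0833333 → 19 → t, 0.2559/0.0416667 → 6 → g; chars tg.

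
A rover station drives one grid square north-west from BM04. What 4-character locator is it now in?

AM95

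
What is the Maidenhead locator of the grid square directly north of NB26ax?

NB27aa

Latitude subsquare x = 23; +1 → 24, wraps to 0 = a, carry into square.
Latitude square 6; +1 → 7.
The longitude characters are unchanged.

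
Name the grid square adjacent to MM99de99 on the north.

Latitude extended square 9; +1 → 10, wraps to 0, carry into subsquare.
Latitude subsquare e = 4; +1 → 5 = f.
The longitude characters are unchanged.

MM99df90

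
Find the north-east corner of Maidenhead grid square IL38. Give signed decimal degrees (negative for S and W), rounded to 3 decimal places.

29.000, -12.000

Field I=8, L=11: +8·20° lon, +11·10° lat → SW at lon -20°, lat 20°.
Square 3, 8: +3·2° lon, +8·1° lat → SW at lon -14°, lat 28°.
Cell spans 2° lon × 1° lat. NE corner is SW corner plus one full cell.
latitude 29.000, longitude -12.000.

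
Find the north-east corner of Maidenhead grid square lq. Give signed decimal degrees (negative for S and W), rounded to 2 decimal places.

Field L=11, Q=16: +11·20° lon, +16·10° lat → SW at lon 40°, lat 70°.
Cell spans 20° lon × 10° lat. NE corner is SW corner plus one full cell.
latitude 80.00, longitude 60.00.

80.00, 60.00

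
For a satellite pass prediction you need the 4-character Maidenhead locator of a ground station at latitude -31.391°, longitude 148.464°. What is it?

QF48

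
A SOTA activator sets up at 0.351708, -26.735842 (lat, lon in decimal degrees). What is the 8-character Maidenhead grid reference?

HJ60pi14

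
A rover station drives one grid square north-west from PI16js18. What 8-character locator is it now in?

PI16js09

Longitude extended square 1; −1 → 0.
Latitude extended square 8; +1 → 9.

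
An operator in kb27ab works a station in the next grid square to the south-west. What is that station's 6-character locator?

KB17xa

Longitude subsquare a = 0; −1 → -1, wraps to 23 = x, carry into square.
Longitude square 2; −1 → 1.
Latitude subsquare b = 1; −1 → 0 = a.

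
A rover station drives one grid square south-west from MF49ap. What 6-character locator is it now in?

MF39xo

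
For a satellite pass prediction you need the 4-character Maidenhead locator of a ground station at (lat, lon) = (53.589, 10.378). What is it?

Shift to the Maidenhead origin (180°W, 90°S): lon 190.38, lat 143.59.
Field: 190.38/20 → 9 → J, 143.59/10 → 14 → O; chars JO.
Square: 10.38/2 → 5, 3.59/1 → 3; chars 53.

JO53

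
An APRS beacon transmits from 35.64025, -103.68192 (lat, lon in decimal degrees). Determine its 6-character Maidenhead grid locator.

DM85dp

Offset from 180°W / 90°S: lon 76.3181°, lat 125.6403°.
Field: lon ⌊76.3181/20⌋ = 3 → D; lat ⌊125.6403/10⌋ = 12 → M.
Square: lon ⌊16.3181/2⌋ = 8; lat ⌊5.6403/1⌋ = 5.
Subsquare: lon ⌊0.3181/0.0833333⌋ = 3 → d; lat ⌊0.6403/0.0416667⌋ = 15 → p.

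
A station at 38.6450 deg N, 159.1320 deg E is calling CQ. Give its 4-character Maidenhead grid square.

QM98

Offset from 180°W / 90°S: lon 339.13°, lat 128.65°.
Field: lon ⌊339.13/20⌋ = 16 → Q; lat ⌊128.65/10⌋ = 12 → M.
Square: lon ⌊19.13/2⌋ = 9; lat ⌊8.65/1⌋ = 8.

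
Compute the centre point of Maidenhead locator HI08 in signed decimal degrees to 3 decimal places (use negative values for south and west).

Field H=7, I=8: +7·20° lon, +8·10° lat → SW at lon -40°, lat -10°.
Square 0, 8: +0·2° lon, +8·1° lat → SW at lon -40°, lat -2°.
Cell spans 2° lon × 1° lat. Centre is SW corner plus half of each.
latitude -1.500, longitude -39.000.

-1.500, -39.000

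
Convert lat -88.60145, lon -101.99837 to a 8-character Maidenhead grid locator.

Add 180° to longitude and 90° to latitude: 78.00163, 1.39855.
Field: 78.00163/20 → 3 → D, 1.39855/10 → 0 → A; chars DA.
Square: 18.00163/2 → 9, 1.39855/1 → 1; chars 91.
Subsquare: 0.00163/0.0833333 → 0 → a, 0.39855/0.0416667 → 9 → j; chars aj.
Extended square: 0.00163/0.00833333 → 0, 0.02355/0.00416667 → 5; chars 05.

DA91aj05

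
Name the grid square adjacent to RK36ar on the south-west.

Longitude subsquare a = 0; −1 → -1, wraps to 23 = x, carry into square.
Longitude square 3; −1 → 2.
Latitude subsquare r = 17; −1 → 16 = q.

RK26xq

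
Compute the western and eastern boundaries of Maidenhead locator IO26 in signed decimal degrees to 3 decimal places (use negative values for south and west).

Field I=8, O=14: +8·20° lon, +14·10° lat → SW at lon -20°, lat 50°.
Square 2, 6: +2·2° lon, +6·1° lat → SW at lon -16°, lat 56°.
Cell spans 2° lon × 1° lat.
west -16.000, east -14.000.

-16.000, -14.000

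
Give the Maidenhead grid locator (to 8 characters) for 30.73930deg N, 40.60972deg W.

Add 180° to longitude and 90° to latitude: 139.39028, 120.73930.
Field: lon ⌊139.39028/20⌋ = 6 → G; lat ⌊120.73930/10⌋ = 12 → M.
Square: lon ⌊19.39028/2⌋ = 9; lat ⌊0.73930/1⌋ = 0.
Subsquare: lon ⌊1.39028/0.0833333⌋ = 16 → q; lat ⌊0.73930/0.0416667⌋ = 17 → r.
Extended square: lon ⌊0.05695/0.00833333⌋ = 6; lat ⌊0.03097/0.00416667⌋ = 7.

GM90qr67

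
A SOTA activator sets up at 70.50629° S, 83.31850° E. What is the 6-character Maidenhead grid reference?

NB19pl

Add 180° to longitude and 90° to latitude: 263.3185, 19.4937.
Field: 263.3185/20 → 13 → N, 19.4937/10 → 1 → B; chars NB.
Square: 3.3185/2 → 1, 9.4937/1 → 9; chars 19.
Subsquare: 1.3185/0.0833333 → 15 → p, 0.4937/0.0416667 → 11 → l; chars pl.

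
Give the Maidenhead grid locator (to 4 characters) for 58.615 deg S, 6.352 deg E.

Offset from 180°W / 90°S: lon 186.35°, lat 31.38°.
Field (20°×10°, letters A–R): lon ⌊186.35/20⌋ = 9 → J; lat ⌊31.38/10⌋ = 3 → D.
Square (2°×1°, digits 0–9): lon ⌊6.35/2⌋ = 3; lat ⌊1.38/1⌋ = 1.

JD31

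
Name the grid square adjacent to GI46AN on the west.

GI36xn

Longitude subsquare a = 0; −1 → -1, wraps to 23 = x, carry into square.
Longitude square 4; −1 → 3.
The latitude characters are unchanged.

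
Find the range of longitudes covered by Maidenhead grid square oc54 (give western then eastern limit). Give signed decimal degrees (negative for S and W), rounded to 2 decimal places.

110.00, 112.00

Field O=14, C=2: +14·20° lon, +2·10° lat → SW at lon 100°, lat -70°.
Square 5, 4: +5·2° lon, +4·1° lat → SW at lon 110°, lat -66°.
Cell spans 2° lon × 1° lat.
west 110.00, east 112.00.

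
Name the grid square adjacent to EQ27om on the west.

EQ27nm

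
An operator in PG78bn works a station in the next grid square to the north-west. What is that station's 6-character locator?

Longitude subsquare b = 1; −1 → 0 = a.
Latitude subsquare n = 13; +1 → 14 = o.

PG78ao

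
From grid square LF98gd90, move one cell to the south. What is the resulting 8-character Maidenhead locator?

Latitude extended square 0; −1 → -1, wraps to 9, carry into subsquare.
Latitude subsquare d = 3; −1 → 2 = c.
The longitude characters are unchanged.

LF98gc99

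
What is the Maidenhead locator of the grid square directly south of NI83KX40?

NI83kw49

Latitude extended square 0; −1 → -1, wraps to 9, carry into subsquare.
Latitude subsquare x = 23; −1 → 22 = w.
The longitude characters are unchanged.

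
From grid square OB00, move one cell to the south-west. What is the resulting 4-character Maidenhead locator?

Longitude square 0; −1 → -1, wraps to 9, carry into field.
Longitude field O = 14; −1 → 13 = N.
Latitude square 0; −1 → -1, wraps to 9, carry into field.
Latitude field B = 1; −1 → 0 = A.

NA99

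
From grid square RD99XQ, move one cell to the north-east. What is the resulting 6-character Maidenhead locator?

Longitude subsquare x = 23; +1 → 24, wraps to 0 = a, carry into square.
Longitude square 9; +1 → 10, wraps to 0, carry into field.
Longitude field R = 17; +1 → 18, wraps to 0 = A, wrapping around the antimeridian.
Latitude subsquare q = 16; +1 → 17 = r.

AD09ar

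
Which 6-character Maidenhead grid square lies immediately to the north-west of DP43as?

DP33xt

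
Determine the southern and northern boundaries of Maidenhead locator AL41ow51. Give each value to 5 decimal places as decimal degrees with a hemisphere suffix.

21.92083° N, 21.92500° N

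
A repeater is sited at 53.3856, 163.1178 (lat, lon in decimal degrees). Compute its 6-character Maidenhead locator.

RO13nj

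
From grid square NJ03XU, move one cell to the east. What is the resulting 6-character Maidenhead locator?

Longitude subsquare x = 23; +1 → 24, wraps to 0 = a, carry into square.
Longitude square 0; +1 → 1.
The latitude characters are unchanged.

NJ13au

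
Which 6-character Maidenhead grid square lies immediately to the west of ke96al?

KE86xl

Longitude subsquare a = 0; −1 → -1, wraps to 23 = x, carry into square.
Longitude square 9; −1 → 8.
The latitude characters are unchanged.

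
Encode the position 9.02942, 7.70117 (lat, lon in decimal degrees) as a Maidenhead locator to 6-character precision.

JJ39ua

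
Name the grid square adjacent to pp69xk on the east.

Longitude subsquare x = 23; +1 → 24, wraps to 0 = a, carry into square.
Longitude square 6; +1 → 7.
The latitude characters are unchanged.

PP79ak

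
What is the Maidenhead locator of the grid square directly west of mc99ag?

Longitude subsquare a = 0; −1 → -1, wraps to 23 = x, carry into square.
Longitude square 9; −1 → 8.
The latitude characters are unchanged.

MC89xg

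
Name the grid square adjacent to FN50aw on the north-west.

Longitude subsquare a = 0; −1 → -1, wraps to 23 = x, carry into square.
Longitude square 5; −1 → 4.
Latitude subsquare w = 22; +1 → 23 = x.

FN40xx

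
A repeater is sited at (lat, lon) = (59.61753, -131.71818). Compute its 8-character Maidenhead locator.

Shift to the Maidenhead origin (180°W, 90°S): lon 48.28182, lat 149.61753.
Field (20°×10°, letters A–R): lon ⌊48.28182/20⌋ = 2 → C; lat ⌊149.61753/10⌋ = 14 → O.
Square (2°×1°, digits 0–9): lon ⌊8.28182/2⌋ = 4; lat ⌊9.61753/1⌋ = 9.
Subsquare (5′×2.5′, letters a–x): lon ⌊0.28182/0.0833333⌋ = 3 → d; lat ⌊0.61753/0.0416667⌋ = 14 → o.
Extended square (30″×15″, digits 0–9): lon ⌊0.03182/0.00833333⌋ = 3; lat ⌊0.03420/0.00416667⌋ = 8.

CO49do38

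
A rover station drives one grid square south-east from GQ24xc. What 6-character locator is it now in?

Longitude subsquare x = 23; +1 → 24, wraps to 0 = a, carry into square.
Longitude square 2; +1 → 3.
Latitude subsquare c = 2; −1 → 1 = b.

GQ34ab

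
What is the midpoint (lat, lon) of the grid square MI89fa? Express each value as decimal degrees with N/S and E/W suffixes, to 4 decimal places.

Field M=12, I=8: +12·20° lon, +8·10° lat → SW at lon 60°, lat -10°.
Square 8, 9: +8·2° lon, +9·1° lat → SW at lon 76°, lat -1°.
Subsquare f=5, a=0: +5·0.0833333° lon, +0·0.0416667° lat → SW at lon 76.4167°, lat -1°.
Cell spans 0.0833333° lon × 0.0416667° lat. Centre is SW corner plus half of each.
latitude 0.9792° S, longitude 76.4583° E.

0.9792° S, 76.4583° E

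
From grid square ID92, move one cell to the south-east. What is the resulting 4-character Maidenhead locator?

JD01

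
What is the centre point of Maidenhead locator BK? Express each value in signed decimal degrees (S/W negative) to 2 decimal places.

Field B=1, K=10: +1·20° lon, +10·10° lat → SW at lon -160°, lat 10°.
Cell spans 20° lon × 10° lat. Centre is SW corner plus half of each.
latitude 15.00, longitude -150.00.

15.00, -150.00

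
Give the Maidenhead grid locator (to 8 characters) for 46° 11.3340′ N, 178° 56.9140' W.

AN06me65

Offset from 180°W / 90°S: lon 1.05143°, lat 136.18890°.
Field: 1.05143/20 → 0 → A, 136.18890/10 → 13 → N; chars AN.
Square: 1.05143/2 → 0, 6.18890/1 → 6; chars 06.
Subsquare: 1.05143/0.0833333 → 12 → m, 0.18890/0.0416667 → 4 → e; chars me.
Extended square: 0.05143/0.00833333 → 6, 0.02223/0.00416667 → 5; chars 65.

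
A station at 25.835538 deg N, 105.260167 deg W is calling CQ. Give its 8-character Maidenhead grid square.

DL75iu80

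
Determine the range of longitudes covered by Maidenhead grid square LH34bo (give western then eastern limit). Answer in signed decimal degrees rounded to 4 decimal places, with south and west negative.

46.0833, 46.1667

Field L=11, H=7: +11·20° lon, +7·10° lat → SW at lon 40°, lat -20°.
Square 3, 4: +3·2° lon, +4·1° lat → SW at lon 46°, lat -16°.
Subsquare b=1, o=14: +1·0.0833333° lon, +14·0.0416667° lat → SW at lon 46.0833°, lat -15.4167°.
Cell spans 0.0833333° lon × 0.0416667° lat.
west 46.0833, east 46.1667.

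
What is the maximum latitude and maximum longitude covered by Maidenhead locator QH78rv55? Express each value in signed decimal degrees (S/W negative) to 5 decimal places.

-11.10000, 155.46667

Field Q=16, H=7: +16·20° lon, +7·10° lat → SW at lon 140°, lat -20°.
Square 7, 8: +7·2° lon, +8·1° lat → SW at lon 154°, lat -12°.
Subsquare r=17, v=21: +17·0.0833333° lon, +21·0.0416667° lat → SW at lon 155.417°, lat -11.125°.
Extended square 5, 5: +5·0.00833333° lon, +5·0.00416667° lat → SW at lon 155.458°, lat -11.1042°.
Cell spans 0.00833333° lon × 0.00416667° lat. NE corner is SW corner plus one full cell.
latitude -11.10000, longitude 155.46667.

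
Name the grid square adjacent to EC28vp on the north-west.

Longitude subsquare v = 21; −1 → 20 = u.
Latitude subsquare p = 15; +1 → 16 = q.

EC28uq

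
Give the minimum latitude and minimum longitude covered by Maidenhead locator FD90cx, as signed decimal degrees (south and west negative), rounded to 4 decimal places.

Field F=5, D=3: +5·20° lon, +3·10° lat → SW at lon -80°, lat -60°.
Square 9, 0: +9·2° lon, +0·1° lat → SW at lon -62°, lat -60°.
Subsquare c=2, x=23: +2·0.0833333° lon, +23·0.0416667° lat → SW at lon -61.8333°, lat -59.0417°.
latitude -59.0417, longitude -61.8333.

-59.0417, -61.8333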